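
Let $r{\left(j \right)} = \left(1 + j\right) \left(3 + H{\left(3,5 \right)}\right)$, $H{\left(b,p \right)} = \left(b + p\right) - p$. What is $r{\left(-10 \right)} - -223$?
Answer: $169$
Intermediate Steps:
$H{\left(b,p \right)} = b$
$r{\left(j \right)} = 6 + 6 j$ ($r{\left(j \right)} = \left(1 + j\right) \left(3 + 3\right) = \left(1 + j\right) 6 = 6 + 6 j$)
$r{\left(-10 \right)} - -223 = \left(6 + 6 \left(-10\right)\right) - -223 = \left(6 - 60\right) + 223 = -54 + 223 = 169$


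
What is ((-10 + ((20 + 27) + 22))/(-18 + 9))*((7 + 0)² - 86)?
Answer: 2183/9 ≈ 242.56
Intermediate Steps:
((-10 + ((20 + 27) + 22))/(-18 + 9))*((7 + 0)² - 86) = ((-10 + (47 + 22))/(-9))*(7² - 86) = ((-10 + 69)*(-⅑))*(49 - 86) = (59*(-⅑))*(-37) = -59/9*(-37) = 2183/9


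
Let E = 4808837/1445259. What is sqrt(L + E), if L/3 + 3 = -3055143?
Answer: I*sqrt(19144517766759172695)/1445259 ≈ 3027.4*I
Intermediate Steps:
L = -9165438 (L = -9 + 3*(-3055143) = -9 - 9165429 = -9165438)
E = 4808837/1445259 (E = 4808837*(1/1445259) = 4808837/1445259 ≈ 3.3273)
sqrt(L + E) = sqrt(-9165438 + 4808837/1445259) = sqrt(-13246426949605/1445259) = I*sqrt(19144517766759172695)/1445259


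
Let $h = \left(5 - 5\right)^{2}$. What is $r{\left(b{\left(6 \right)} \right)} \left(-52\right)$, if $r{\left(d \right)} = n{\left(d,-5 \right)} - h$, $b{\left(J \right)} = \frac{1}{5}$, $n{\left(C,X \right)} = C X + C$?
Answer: $\frac{208}{5} \approx 41.6$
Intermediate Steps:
$n{\left(C,X \right)} = C + C X$
$b{\left(J \right)} = \frac{1}{5}$
$h = 0$ ($h = 0^{2} = 0$)
$r{\left(d \right)} = - 4 d$ ($r{\left(d \right)} = d \left(1 - 5\right) - 0 = d \left(-4\right) + 0 = - 4 d + 0 = - 4 d$)
$r{\left(b{\left(6 \right)} \right)} \left(-52\right) = \left(-4\right) \frac{1}{5} \left(-52\right) = \left(- \frac{4}{5}\right) \left(-52\right) = \frac{208}{5}$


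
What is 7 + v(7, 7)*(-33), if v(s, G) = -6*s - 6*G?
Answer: 2779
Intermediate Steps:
v(s, G) = -6*G - 6*s
7 + v(7, 7)*(-33) = 7 + (-6*7 - 6*7)*(-33) = 7 + (-42 - 42)*(-33) = 7 - 84*(-33) = 7 + 2772 = 2779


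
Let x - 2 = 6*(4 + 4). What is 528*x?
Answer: 26400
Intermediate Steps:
x = 50 (x = 2 + 6*(4 + 4) = 2 + 6*8 = 2 + 48 = 50)
528*x = 528*50 = 26400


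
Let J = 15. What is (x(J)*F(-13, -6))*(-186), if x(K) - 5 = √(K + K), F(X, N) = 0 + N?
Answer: 5580 + 1116*√30 ≈ 11693.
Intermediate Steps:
F(X, N) = N
x(K) = 5 + √2*√K (x(K) = 5 + √(K + K) = 5 + √(2*K) = 5 + √2*√K)
(x(J)*F(-13, -6))*(-186) = ((5 + √2*√15)*(-6))*(-186) = ((5 + √30)*(-6))*(-186) = (-30 - 6*√30)*(-186) = 5580 + 1116*√30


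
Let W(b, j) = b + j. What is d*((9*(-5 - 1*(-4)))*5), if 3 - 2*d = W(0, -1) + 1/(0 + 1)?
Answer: -135/2 ≈ -67.500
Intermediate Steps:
d = 3/2 (d = 3/2 - ((0 - 1) + 1/(0 + 1))/2 = 3/2 - (-1 + 1/1)/2 = 3/2 - (-1 + 1*1)/2 = 3/2 - (-1 + 1)/2 = 3/2 - 1/2*0 = 3/2 + 0 = 3/2 ≈ 1.5000)
d*((9*(-5 - 1*(-4)))*5) = 3*((9*(-5 - 1*(-4)))*5)/2 = 3*((9*(-5 + 4))*5)/2 = 3*((9*(-1))*5)/2 = 3*(-9*5)/2 = (3/2)*(-45) = -135/2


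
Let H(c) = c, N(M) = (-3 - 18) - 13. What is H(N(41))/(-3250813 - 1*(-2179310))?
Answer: 34/1071503 ≈ 3.1731e-5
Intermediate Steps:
N(M) = -34 (N(M) = -21 - 13 = -34)
H(N(41))/(-3250813 - 1*(-2179310)) = -34/(-3250813 - 1*(-2179310)) = -34/(-3250813 + 2179310) = -34/(-1071503) = -34*(-1/1071503) = 34/1071503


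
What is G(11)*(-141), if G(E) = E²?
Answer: -17061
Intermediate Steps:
G(11)*(-141) = 11²*(-141) = 121*(-141) = -17061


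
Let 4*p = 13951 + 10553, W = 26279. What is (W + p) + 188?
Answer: 32593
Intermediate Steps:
p = 6126 (p = (13951 + 10553)/4 = (¼)*24504 = 6126)
(W + p) + 188 = (26279 + 6126) + 188 = 32405 + 188 = 32593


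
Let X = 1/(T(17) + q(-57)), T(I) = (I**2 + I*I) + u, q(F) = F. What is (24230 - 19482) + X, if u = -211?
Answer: 1471881/310 ≈ 4748.0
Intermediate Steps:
T(I) = -211 + 2*I**2 (T(I) = (I**2 + I*I) - 211 = (I**2 + I**2) - 211 = 2*I**2 - 211 = -211 + 2*I**2)
X = 1/310 (X = 1/((-211 + 2*17**2) - 57) = 1/((-211 + 2*289) - 57) = 1/((-211 + 578) - 57) = 1/(367 - 57) = 1/310 ≈ 0.0032258)
(24230 - 19482) + X = (24230 - 19482) + 1/310 = 4748 + 1/310 = 1471881/310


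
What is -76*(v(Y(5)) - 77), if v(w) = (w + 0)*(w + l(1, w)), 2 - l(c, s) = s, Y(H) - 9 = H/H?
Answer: 4332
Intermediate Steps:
Y(H) = 10 (Y(H) = 9 + H/H = 9 + 1 = 10)
l(c, s) = 2 - s
v(w) = 2*w (v(w) = (w + 0)*(w + (2 - w)) = w*2 = 2*w)
-76*(v(Y(5)) - 77) = -76*(2*10 - 77) = -76*(20 - 77) = -76*(-57) = 4332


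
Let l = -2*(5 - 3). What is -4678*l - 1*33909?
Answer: -15197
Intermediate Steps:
l = -4 (l = -2*2 = -4)
-4678*l - 1*33909 = -4678*(-4) - 1*33909 = 18712 - 33909 = -15197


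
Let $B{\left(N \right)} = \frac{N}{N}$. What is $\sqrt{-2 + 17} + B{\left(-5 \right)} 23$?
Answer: $23 + \sqrt{15} \approx 26.873$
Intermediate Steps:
$B{\left(N \right)} = 1$
$\sqrt{-2 + 17} + B{\left(-5 \right)} 23 = \sqrt{-2 + 17} + 1 \cdot 23 = \sqrt{15} + 23 = 23 + \sqrt{15}$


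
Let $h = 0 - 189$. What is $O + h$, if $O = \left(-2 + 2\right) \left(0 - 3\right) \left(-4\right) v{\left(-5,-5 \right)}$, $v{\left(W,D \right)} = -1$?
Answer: $-189$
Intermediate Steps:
$h = -189$ ($h = 0 - 189 = -189$)
$O = 0$ ($O = \left(-2 + 2\right) \left(0 - 3\right) \left(-4\right) \left(-1\right) = 0 \left(-3\right) \left(-4\right) \left(-1\right) = 0 \left(-4\right) \left(-1\right) = 0 \left(-1\right) = 0$)
$O + h = 0 - 189 = -189$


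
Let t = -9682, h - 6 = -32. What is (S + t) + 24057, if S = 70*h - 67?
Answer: 12488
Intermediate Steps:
h = -26 (h = 6 - 32 = -26)
S = -1887 (S = 70*(-26) - 67 = -1820 - 67 = -1887)
(S + t) + 24057 = (-1887 - 9682) + 24057 = -11569 + 24057 = 12488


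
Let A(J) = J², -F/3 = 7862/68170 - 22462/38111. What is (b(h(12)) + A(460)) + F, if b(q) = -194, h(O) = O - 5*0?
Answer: 274621081648397/1299013435 ≈ 2.1141e+5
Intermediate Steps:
h(O) = O (h(O) = O + 0 = O)
F = 1847408787/1299013435 (F = -3*(7862/68170 - 22462/38111) = -3*(7862*(1/68170) - 22462*1/38111) = -3*(3931/34085 - 22462/38111) = -3*(-615802929/1299013435) = 1847408787/1299013435 ≈ 1.4222)
(b(h(12)) + A(460)) + F = (-194 + 460²) + 1847408787/1299013435 = (-194 + 211600) + 1847408787/1299013435 = 211406 + 1847408787/1299013435 = 274621081648397/1299013435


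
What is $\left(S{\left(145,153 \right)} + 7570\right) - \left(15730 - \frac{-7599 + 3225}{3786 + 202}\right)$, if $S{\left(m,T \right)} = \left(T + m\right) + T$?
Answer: $- \frac{15373933}{1994} \approx -7710.1$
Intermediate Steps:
$S{\left(m,T \right)} = m + 2 T$
$\left(S{\left(145,153 \right)} + 7570\right) - \left(15730 - \frac{-7599 + 3225}{3786 + 202}\right) = \left(\left(145 + 2 \cdot 153\right) + 7570\right) - \left(15730 - \frac{-7599 + 3225}{3786 + 202}\right) = \left(\left(145 + 306\right) + 7570\right) - \left(15730 + \frac{4374}{3988}\right) = \left(451 + 7570\right) - \frac{31367807}{1994} = 8021 - \frac{31367807}{1994} = - \frac{15373933}{1994}$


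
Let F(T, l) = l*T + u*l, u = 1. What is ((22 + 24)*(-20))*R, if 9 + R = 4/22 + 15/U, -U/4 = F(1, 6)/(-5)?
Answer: 146855/22 ≈ 6675.2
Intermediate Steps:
F(T, l) = l + T*l (F(T, l) = l*T + 1*l = T*l + l = l + T*l)
U = 48/5 (U = -4*6*(1 + 1)/(-5) = -4*6*2*(-1)/5 = -48*(-1)/5 = -4*(-12/5) = 48/5 ≈ 9.6000)
R = -1277/176 (R = -9 + (4/22 + 15/(48/5)) = -9 + (4*(1/22) + 15*(5/48)) = -9 + (2/11 + 25/16) = -9 + 307/176 = -1277/176 ≈ -7.2557)
((22 + 24)*(-20))*R = ((22 + 24)*(-20))*(-1277/176) = (46*(-20))*(-1277/176) = -920*(-1277/176) = 146855/22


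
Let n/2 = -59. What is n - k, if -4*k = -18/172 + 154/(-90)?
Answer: -1833667/15480 ≈ -118.45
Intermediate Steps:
n = -118 (n = 2*(-59) = -118)
k = 7027/15480 (k = -(-18/172 + 154/(-90))/4 = -(-18*1/172 + 154*(-1/90))/4 = -(-9/86 - 77/45)/4 = -¼*(-7027/3870) = 7027/15480 ≈ 0.45394)
n - k = -118 - 1*7027/15480 = -118 - 7027/15480 = -1833667/15480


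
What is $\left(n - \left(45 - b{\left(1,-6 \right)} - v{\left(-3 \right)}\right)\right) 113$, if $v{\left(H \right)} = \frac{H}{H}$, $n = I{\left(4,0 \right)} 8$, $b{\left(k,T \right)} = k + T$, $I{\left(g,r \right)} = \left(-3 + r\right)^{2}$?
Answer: $2599$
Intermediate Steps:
$b{\left(k,T \right)} = T + k$
$n = 72$ ($n = \left(-3 + 0\right)^{2} \cdot 8 = \left(-3\right)^{2} \cdot 8 = 9 \cdot 8 = 72$)
$v{\left(H \right)} = 1$
$\left(n - \left(45 - b{\left(1,-6 \right)} - v{\left(-3 \right)}\right)\right) 113 = \left(72 + \left(\left(\left(-6 + 1\right) + 1\right) - 45\right)\right) 113 = \left(72 + \left(\left(-5 + 1\right) - 45\right)\right) 113 = \left(72 - 49\right) 113 = 23 \cdot 113 = 2599$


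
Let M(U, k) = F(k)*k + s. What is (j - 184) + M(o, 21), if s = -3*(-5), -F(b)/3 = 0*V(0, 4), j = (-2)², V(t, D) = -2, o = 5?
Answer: -165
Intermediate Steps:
j = 4
F(b) = 0 (F(b) = -0*(-2) = -3*0 = 0)
s = 15
M(U, k) = 15 (M(U, k) = 0*k + 15 = 0 + 15 = 15)
(j - 184) + M(o, 21) = (4 - 184) + 15 = -180 + 15 = -165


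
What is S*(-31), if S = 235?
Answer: -7285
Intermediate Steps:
S*(-31) = 235*(-31) = -7285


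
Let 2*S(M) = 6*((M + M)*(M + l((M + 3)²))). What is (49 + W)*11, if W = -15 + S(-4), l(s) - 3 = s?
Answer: 374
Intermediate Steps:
l(s) = 3 + s
S(M) = 6*M*(3 + M + (3 + M)²) (S(M) = (6*((M + M)*(M + (3 + (M + 3)²))))/2 = (6*((2*M)*(M + (3 + (3 + M)²))))/2 = (6*((2*M)*(3 + M + (3 + M)²)))/2 = (6*(2*M*(3 + M + (3 + M)²)))/2 = (12*M*(3 + M + (3 + M)²))/2 = 6*M*(3 + M + (3 + M)²))
W = -15 (W = -15 + 6*(-4)*(3 - 4 + (3 - 4)²) = -15 + 6*(-4)*(3 - 4 + (-1)²) = -15 + 6*(-4)*(3 - 4 + 1) = -15 + 6*(-4)*0 = -15 + 0 = -15)
(49 + W)*11 = (49 - 15)*11 = 34*11 = 374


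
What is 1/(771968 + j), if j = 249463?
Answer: 1/1021431 ≈ 9.7902e-7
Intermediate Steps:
1/(771968 + j) = 1/(771968 + 249463) = 1/1021431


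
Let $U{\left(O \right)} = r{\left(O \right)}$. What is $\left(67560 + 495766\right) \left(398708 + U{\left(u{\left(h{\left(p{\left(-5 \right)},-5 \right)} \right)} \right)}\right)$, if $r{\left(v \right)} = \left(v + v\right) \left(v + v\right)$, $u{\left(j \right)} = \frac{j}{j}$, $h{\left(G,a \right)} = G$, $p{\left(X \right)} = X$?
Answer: $224604836112$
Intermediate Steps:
$u{\left(j \right)} = 1$
$r{\left(v \right)} = 4 v^{2}$ ($r{\left(v \right)} = 2 v 2 v = 4 v^{2}$)
$U{\left(O \right)} = 4 O^{2}$
$\left(67560 + 495766\right) \left(398708 + U{\left(u{\left(h{\left(p{\left(-5 \right)},-5 \right)} \right)} \right)}\right) = \left(67560 + 495766\right) \left(398708 + 4 \cdot 1^{2}\right) = 563326 \left(398708 + 4 \cdot 1\right) = 563326 \left(398708 + 4\right) = 563326 \cdot 398712 = 224604836112$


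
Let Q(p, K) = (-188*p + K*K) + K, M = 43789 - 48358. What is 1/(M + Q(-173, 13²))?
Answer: 1/56685 ≈ 1.7641e-5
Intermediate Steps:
M = -4569
Q(p, K) = K + K² - 188*p (Q(p, K) = (-188*p + K²) + K = (K² - 188*p) + K = K + K² - 188*p)
1/(M + Q(-173, 13²)) = 1/(-4569 + (13² + (13²)² - 188*(-173))) = 1/(-4569 + (169 + 169² + 32524)) = 1/(-4569 + (169 + 28561 + 32524)) = 1/(-4569 + 61254) = 1/56685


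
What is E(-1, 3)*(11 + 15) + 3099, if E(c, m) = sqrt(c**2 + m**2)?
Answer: 3099 + 26*sqrt(10) ≈ 3181.2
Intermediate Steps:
E(-1, 3)*(11 + 15) + 3099 = sqrt((-1)**2 + 3**2)*(11 + 15) + 3099 = sqrt(1 + 9)*26 + 3099 = sqrt(10)*26 + 3099 = 26*sqrt(10) + 3099 = 3099 + 26*sqrt(10)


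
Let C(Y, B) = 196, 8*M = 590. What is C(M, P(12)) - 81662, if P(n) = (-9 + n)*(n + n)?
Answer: -81466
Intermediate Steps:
P(n) = 2*n*(-9 + n) (P(n) = (-9 + n)*(2*n) = 2*n*(-9 + n))
M = 295/4 (M = (1/8)*590 = 295/4 ≈ 73.750)
C(M, P(12)) - 81662 = 196 - 81662 = -81466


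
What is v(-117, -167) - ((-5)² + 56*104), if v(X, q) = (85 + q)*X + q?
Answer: 3578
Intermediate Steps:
v(X, q) = q + X*(85 + q) (v(X, q) = X*(85 + q) + q = q + X*(85 + q))
v(-117, -167) - ((-5)² + 56*104) = (-167 + 85*(-117) - 117*(-167)) - ((-5)² + 56*104) = (-167 - 9945 + 19539) - (25 + 5824) = 9427 - 1*5849 = 9427 - 5849 = 3578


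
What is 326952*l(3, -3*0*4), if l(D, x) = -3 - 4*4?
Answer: -6212088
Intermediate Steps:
l(D, x) = -19 (l(D, x) = -3 - 16 = -19)
326952*l(3, -3*0*4) = 326952*(-19) = -6212088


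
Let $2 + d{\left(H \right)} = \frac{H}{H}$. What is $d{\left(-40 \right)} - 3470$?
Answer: $-3471$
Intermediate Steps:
$d{\left(H \right)} = -1$ ($d{\left(H \right)} = -2 + \frac{H}{H} = -2 + 1 = -1$)
$d{\left(-40 \right)} - 3470 = -1 - 3470 = -3471$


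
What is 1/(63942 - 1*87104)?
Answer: -1/23162 ≈ -4.3174e-5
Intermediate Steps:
1/(63942 - 1*87104) = 1/(63942 - 87104) = 1/(-23162) = -1/23162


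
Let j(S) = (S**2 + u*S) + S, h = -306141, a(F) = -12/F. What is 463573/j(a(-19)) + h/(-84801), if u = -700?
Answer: -4714229555035/4500897876 ≈ -1047.4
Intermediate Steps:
j(S) = S**2 - 699*S (j(S) = (S**2 - 700*S) + S = S**2 - 699*S)
463573/j(a(-19)) + h/(-84801) = 463573/(((-12/(-19))*(-699 - 12/(-19)))) - 306141/(-84801) = 463573/(((-12*(-1/19))*(-699 - 12*(-1/19)))) - 306141*(-1/84801) = 463573/((12*(-699 + 12/19)/19)) + 102047/28267 = 463573/(((12/19)*(-13269/19))) + 102047/28267 = 463573/(-159228/361) + 102047/28267 = 463573*(-361/159228) + 102047/28267 = -167349853/159228 + 102047/28267 = -4714229555035/4500897876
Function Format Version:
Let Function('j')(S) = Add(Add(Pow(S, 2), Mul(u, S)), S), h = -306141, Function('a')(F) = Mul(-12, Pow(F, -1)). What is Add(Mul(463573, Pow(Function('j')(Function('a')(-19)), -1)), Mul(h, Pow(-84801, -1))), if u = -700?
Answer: Rational(-4714229555035, 4500897876) ≈ -1047.4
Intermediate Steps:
Function('j')(S) = Add(Pow(S, 2), Mul(-699, S)) (Function('j')(S) = Add(Add(Pow(S, 2), Mul(-700, S)), S) = Add(Pow(S, 2), Mul(-699, S)))
Add(Mul(463573, Pow(Function('j')(Function('a')(-19)), -1)), Mul(h, Pow(-84801, -1))) = Add(Mul(463573, Pow(Mul(Mul(-12, Pow(-19, -1)), Add(-699, Mul(-12, Pow(-19, -1)))), -1)), Mul(-306141, Pow(-84801, -1))) = Add(Mul(463573, Pow(Mul(Mul(-12, Rational(-1, 19)), Add(-699, Mul(-12, Rational(-1, 19)))), -1)), Mul(-306141, Rational(-1, 84801))) = Add(Mul(463573, Pow(Mul(Rational(12, 19), Add(-699, Rational(12, 19))), -1)), Rational(102047, 28267)) = Add(Mul(463573, Pow(Mul(Rational(12, 19), Rational(-13269, 19)), -1)), Rational(102047, 28267)) = Add(Mul(463573, Pow(Rational(-159228, 361), -1)), Rational(102047, 28267)) = Add(Mul(463573, Rational(-361, 159228)), Rational(102047, 28267)) = Add(Rational(-167349853, 159228), Rational(102047, 28267)) = Rational(-4714229555035, 4500897876)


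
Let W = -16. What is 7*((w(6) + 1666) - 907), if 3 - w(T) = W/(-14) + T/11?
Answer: 58544/11 ≈ 5322.2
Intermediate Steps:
w(T) = 13/7 - T/11 (w(T) = 3 - (-16/(-14) + T/11) = 3 - (-16*(-1/14) + T*(1/11)) = 3 - (8/7 + T/11) = 3 + (-8/7 - T/11) = 13/7 - T/11)
7*((w(6) + 1666) - 907) = 7*(((13/7 - 1/11*6) + 1666) - 907) = 7*(((13/7 - 6/11) + 1666) - 907) = 7*((101/77 + 1666) - 907) = 7*(128383/77 - 907) = 7*(58544/77) = 58544/11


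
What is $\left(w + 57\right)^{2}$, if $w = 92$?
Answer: $22201$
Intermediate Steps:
$\left(w + 57\right)^{2} = \left(92 + 57\right)^{2} = 149^{2} = 22201$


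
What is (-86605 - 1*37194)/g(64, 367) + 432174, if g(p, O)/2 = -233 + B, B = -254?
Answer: 421061275/974 ≈ 4.3230e+5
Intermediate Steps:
g(p, O) = -974 (g(p, O) = 2*(-233 - 254) = 2*(-487) = -974)
(-86605 - 1*37194)/g(64, 367) + 432174 = (-86605 - 1*37194)/(-974) + 432174 = (-86605 - 37194)*(-1/974) + 432174 = -123799*(-1/974) + 432174 = 123799/974 + 432174 = 421061275/974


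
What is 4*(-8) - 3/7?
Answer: -227/7 ≈ -32.429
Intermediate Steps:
4*(-8) - 3/7 = -32 - 3*⅐ = -32 - 3/7 = -227/7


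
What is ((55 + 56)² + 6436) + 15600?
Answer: 34357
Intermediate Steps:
((55 + 56)² + 6436) + 15600 = (111² + 6436) + 15600 = (12321 + 6436) + 15600 = 18757 + 15600 = 34357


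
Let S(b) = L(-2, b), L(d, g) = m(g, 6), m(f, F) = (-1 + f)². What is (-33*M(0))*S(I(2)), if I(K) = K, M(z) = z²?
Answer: 0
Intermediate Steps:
L(d, g) = (-1 + g)²
S(b) = (-1 + b)²
(-33*M(0))*S(I(2)) = (-33*0²)*(-1 + 2)² = -33*0*1² = 0*1 = 0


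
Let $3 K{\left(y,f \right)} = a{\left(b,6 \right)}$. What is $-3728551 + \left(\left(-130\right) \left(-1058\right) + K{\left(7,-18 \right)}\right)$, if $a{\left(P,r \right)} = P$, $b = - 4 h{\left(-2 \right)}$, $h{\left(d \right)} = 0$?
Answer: $-3591011$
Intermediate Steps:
$b = 0$ ($b = \left(-4\right) 0 = 0$)
$K{\left(y,f \right)} = 0$ ($K{\left(y,f \right)} = \frac{1}{3} \cdot 0 = 0$)
$-3728551 + \left(\left(-130\right) \left(-1058\right) + K{\left(7,-18 \right)}\right) = -3728551 + \left(\left(-130\right) \left(-1058\right) + 0\right) = -3728551 + \left(137540 + 0\right) = -3728551 + 137540 = -3591011$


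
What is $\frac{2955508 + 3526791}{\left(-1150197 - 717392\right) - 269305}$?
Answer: $- \frac{6482299}{2136894} \approx -3.0335$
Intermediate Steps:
$\frac{2955508 + 3526791}{\left(-1150197 - 717392\right) - 269305} = \frac{6482299}{\left(-1150197 - 717392\right) - 269305} = \frac{6482299}{-1867589 - 269305} = \frac{6482299}{-2136894} = 6482299 \left(- \frac{1}{2136894}\right) = - \frac{6482299}{2136894}$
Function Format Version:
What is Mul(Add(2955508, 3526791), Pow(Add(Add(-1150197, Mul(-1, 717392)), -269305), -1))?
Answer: Rational(-6482299, 2136894) ≈ -3.0335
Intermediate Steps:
Mul(Add(2955508, 3526791), Pow(Add(Add(-1150197, Mul(-1, 717392)), -269305), -1)) = Mul(6482299, Pow(Add(Add(-1150197, -717392), -269305), -1)) = Mul(6482299, Pow(Add(-1867589, -269305), -1)) = Mul(6482299, Pow(-2136894, -1)) = Mul(6482299, Rational(-1, 2136894)) = Rational(-6482299, 2136894)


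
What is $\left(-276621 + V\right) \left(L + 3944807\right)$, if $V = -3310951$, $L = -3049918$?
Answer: $-3210478719508$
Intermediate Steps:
$\left(-276621 + V\right) \left(L + 3944807\right) = \left(-276621 - 3310951\right) \left(-3049918 + 3944807\right) = \left(-3587572\right) 894889 = -3210478719508$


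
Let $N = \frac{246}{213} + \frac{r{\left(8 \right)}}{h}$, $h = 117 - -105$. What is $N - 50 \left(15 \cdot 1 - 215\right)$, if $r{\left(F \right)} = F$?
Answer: $\frac{78819386}{7881} \approx 10001.0$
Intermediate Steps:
$h = 222$ ($h = 117 + 105 = 222$)
$N = \frac{9386}{7881}$ ($N = \frac{246}{213} + \frac{8}{222} = 246 \cdot \frac{1}{213} + 8 \cdot \frac{1}{222} = \frac{82}{71} + \frac{4}{111} = \frac{9386}{7881} \approx 1.191$)
$N - 50 \left(15 \cdot 1 - 215\right) = \frac{9386}{7881} - 50 \left(15 \cdot 1 - 215\right) = \frac{9386}{7881} - 50 \left(15 - 215\right) = \frac{9386}{7881} - -10000 = \frac{9386}{7881} + 10000 = \frac{78819386}{7881}$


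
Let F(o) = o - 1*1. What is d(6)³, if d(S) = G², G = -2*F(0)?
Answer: 64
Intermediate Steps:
F(o) = -1 + o (F(o) = o - 1 = -1 + o)
G = 2 (G = -2*(-1 + 0) = -2*(-1) = 2)
d(S) = 4 (d(S) = 2² = 4)
d(6)³ = 4³ = 64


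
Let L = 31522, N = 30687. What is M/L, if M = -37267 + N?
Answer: -3290/15761 ≈ -0.20874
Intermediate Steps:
M = -6580 (M = -37267 + 30687 = -6580)
M/L = -6580/31522 = -6580*1/31522 = -3290/15761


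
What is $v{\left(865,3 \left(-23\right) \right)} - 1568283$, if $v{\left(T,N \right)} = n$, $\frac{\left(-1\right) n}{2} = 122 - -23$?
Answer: $-1568573$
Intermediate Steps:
$n = -290$ ($n = - 2 \left(122 - -23\right) = - 2 \left(122 + 23\right) = \left(-2\right) 145 = -290$)
$v{\left(T,N \right)} = -290$
$v{\left(865,3 \left(-23\right) \right)} - 1568283 = -290 - 1568283 = -1568573$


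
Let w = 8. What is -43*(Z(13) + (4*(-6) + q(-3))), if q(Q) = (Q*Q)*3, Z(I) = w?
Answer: -473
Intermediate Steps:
Z(I) = 8
q(Q) = 3*Q**2 (q(Q) = Q**2*3 = 3*Q**2)
-43*(Z(13) + (4*(-6) + q(-3))) = -43*(8 + (4*(-6) + 3*(-3)**2)) = -43*(8 + (-24 + 3*9)) = -43*(8 + (-24 + 27)) = -43*(8 + 3) = -43*11 = -473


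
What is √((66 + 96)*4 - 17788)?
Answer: 2*I*√4285 ≈ 130.92*I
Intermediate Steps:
√((66 + 96)*4 - 17788) = √(162*4 - 17788) = √(648 - 17788) = √(-17140) = 2*I*√4285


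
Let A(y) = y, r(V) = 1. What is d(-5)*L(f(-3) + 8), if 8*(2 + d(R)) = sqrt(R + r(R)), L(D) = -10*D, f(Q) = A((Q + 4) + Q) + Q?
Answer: 60 - 15*I/2 ≈ 60.0 - 7.5*I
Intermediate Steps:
f(Q) = 4 + 3*Q (f(Q) = ((Q + 4) + Q) + Q = ((4 + Q) + Q) + Q = (4 + 2*Q) + Q = 4 + 3*Q)
d(R) = -2 + sqrt(1 + R)/8 (d(R) = -2 + sqrt(R + 1)/8 = -2 + sqrt(1 + R)/8)
d(-5)*L(f(-3) + 8) = (-2 + sqrt(1 - 5)/8)*(-10*((4 + 3*(-3)) + 8)) = (-2 + sqrt(-4)/8)*(-10*((4 - 9) + 8)) = (-2 + (2*I)/8)*(-10*(-5 + 8)) = (-2 + I/4)*(-10*3) = (-2 + I/4)*(-30) = 60 - 15*I/2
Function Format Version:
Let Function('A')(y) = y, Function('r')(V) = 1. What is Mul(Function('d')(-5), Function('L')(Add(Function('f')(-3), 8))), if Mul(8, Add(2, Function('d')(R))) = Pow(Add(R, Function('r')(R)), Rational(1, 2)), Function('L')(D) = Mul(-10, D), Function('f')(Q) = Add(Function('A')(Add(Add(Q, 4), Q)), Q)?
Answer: Add(60, Mul(Rational(-15, 2), I)) ≈ Add(60.000, Mul(-7.5000, I))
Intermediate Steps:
Function('f')(Q) = Add(4, Mul(3, Q)) (Function('f')(Q) = Add(Add(Add(Q, 4), Q), Q) = Add(Add(Add(4, Q), Q), Q) = Add(Add(4, Mul(2, Q)), Q) = Add(4, Mul(3, Q)))
Function('d')(R) = Add(-2, Mul(Rational(1, 8), Pow(Add(1, R), Rational(1, 2)))) (Function('d')(R) = Add(-2, Mul(Rational(1, 8), Pow(Add(R, 1), Rational(1, 2)))) = Add(-2, Mul(Rational(1, 8), Pow(Add(1, R), Rational(1, 2)))))
Mul(Function('d')(-5), Function('L')(Add(Function('f')(-3), 8))) = Mul(Add(-2, Mul(Rational(1, 8), Pow(Add(1, -5), Rational(1, 2)))), Mul(-10, Add(Add(4, Mul(3, -3)), 8))) = Mul(Add(-2, Mul(Rational(1, 8), Pow(-4, Rational(1, 2)))), Mul(-10, Add(Add(4, -9), 8))) = Mul(Add(-2, Mul(Rational(1, 8), Mul(2, I))), Mul(-10, Add(-5, 8))) = Mul(Add(-2, Mul(Rational(1, 4), I)), Mul(-10, 3)) = Mul(Add(-2, Mul(Rational(1, 4), I)), -30) = Add(60, Mul(Rational(-15, 2), I))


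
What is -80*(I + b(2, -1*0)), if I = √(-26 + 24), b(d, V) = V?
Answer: -80*I*√2 ≈ -113.14*I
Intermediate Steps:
I = I*√2 (I = √(-2) = I*√2 ≈ 1.4142*I)
-80*(I + b(2, -1*0)) = -80*(I*√2 - 1*0) = -80*(I*√2 + 0) = -80*I*√2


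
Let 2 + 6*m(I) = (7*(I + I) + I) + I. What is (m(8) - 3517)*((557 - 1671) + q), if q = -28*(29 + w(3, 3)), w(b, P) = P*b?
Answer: 7614288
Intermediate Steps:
m(I) = -1/3 + 8*I/3 (m(I) = -1/3 + ((7*(I + I) + I) + I)/6 = -1/3 + ((7*(2*I) + I) + I)/6 = -1/3 + ((14*I + I) + I)/6 = -1/3 + (15*I + I)/6 = -1/3 + (16*I)/6 = -1/3 + 8*I/3)
q = -1064 (q = -28*(29 + 3*3) = -28*(29 + 9) = -28*38 = -1064)
(m(8) - 3517)*((557 - 1671) + q) = ((-1/3 + (8/3)*8) - 3517)*((557 - 1671) - 1064) = ((-1/3 + 64/3) - 3517)*(-1114 - 1064) = (21 - 3517)*(-2178) = -3496*(-2178) = 7614288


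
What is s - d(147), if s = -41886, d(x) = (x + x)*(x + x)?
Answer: -128322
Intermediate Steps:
d(x) = 4*x² (d(x) = (2*x)*(2*x) = 4*x²)
s - d(147) = -41886 - 4*147² = -41886 - 4*21609 = -41886 - 1*86436 = -41886 - 86436 = -128322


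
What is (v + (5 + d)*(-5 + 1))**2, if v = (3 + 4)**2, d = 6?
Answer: 25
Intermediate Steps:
v = 49 (v = 7**2 = 49)
(v + (5 + d)*(-5 + 1))**2 = (49 + (5 + 6)*(-5 + 1))**2 = (49 + 11*(-4))**2 = (49 - 44)**2 = 5**2 = 25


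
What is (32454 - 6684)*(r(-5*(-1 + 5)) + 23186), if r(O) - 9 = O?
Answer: 597219750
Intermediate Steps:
r(O) = 9 + O
(32454 - 6684)*(r(-5*(-1 + 5)) + 23186) = (32454 - 6684)*((9 - 5*(-1 + 5)) + 23186) = 25770*((9 - 5*4) + 23186) = 25770*((9 - 20) + 23186) = 25770*(-11 + 23186) = 25770*23175 = 597219750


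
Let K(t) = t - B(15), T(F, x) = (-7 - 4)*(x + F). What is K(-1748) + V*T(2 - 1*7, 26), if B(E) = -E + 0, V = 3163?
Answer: -732386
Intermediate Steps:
B(E) = -E
T(F, x) = -11*F - 11*x (T(F, x) = -11*(F + x) = -11*F - 11*x)
K(t) = 15 + t (K(t) = t - (-1)*15 = t - 1*(-15) = t + 15 = 15 + t)
K(-1748) + V*T(2 - 1*7, 26) = (15 - 1748) + 3163*(-11*(2 - 1*7) - 11*26) = -1733 + 3163*(-11*(2 - 7) - 286) = -1733 + 3163*(-11*(-5) - 286) = -1733 + 3163*(55 - 286) = -1733 + 3163*(-231) = -1733 - 730653 = -732386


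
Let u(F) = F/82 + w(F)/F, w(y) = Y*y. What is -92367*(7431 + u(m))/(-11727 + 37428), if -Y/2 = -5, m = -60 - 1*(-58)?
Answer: -9393108120/351247 ≈ -26742.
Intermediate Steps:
m = -2 (m = -60 + 58 = -2)
Y = 10 (Y = -2*(-5) = 10)
w(y) = 10*y
u(F) = 10 + F/82 (u(F) = F/82 + (10*F)/F = F*(1/82) + 10 = F/82 + 10 = 10 + F/82)
-92367*(7431 + u(m))/(-11727 + 37428) = -92367*(7431 + (10 + (1/82)*(-2)))/(-11727 + 37428) = -92367/(25701/(7431 + (10 - 1/41))) = -92367/(25701/(7431 + 409/41)) = -92367/(25701/(305080/41)) = -92367/(25701*(41/305080)) = -92367/1053741/305080 = -92367*305080/1053741 = -9393108120/351247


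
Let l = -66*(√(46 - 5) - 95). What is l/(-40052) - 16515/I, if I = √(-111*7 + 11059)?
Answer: -165/1054 - 16515*√10282/10282 + 33*√41/20026 ≈ -163.02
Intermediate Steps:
I = √10282 (I = √(-777 + 11059) = √10282 ≈ 101.40)
l = 6270 - 66*√41 (l = -66*(√41 - 95) = -66*(-95 + √41) = 6270 - 66*√41 ≈ 5847.4)
l/(-40052) - 16515/I = (6270 - 66*√41)/(-40052) - 16515*√10282/10282 = (6270 - 66*√41)*(-1/40052) - 16515*√10282/10282 = (-165/1054 + 33*√41/20026) - 16515*√10282/10282 = -165/1054 - 16515*√10282/10282 + 33*√41/20026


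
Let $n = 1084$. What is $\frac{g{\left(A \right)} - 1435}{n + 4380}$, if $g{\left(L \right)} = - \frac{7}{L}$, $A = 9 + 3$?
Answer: $- \frac{17227}{65568} \approx -0.26273$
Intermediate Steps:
$A = 12$
$\frac{g{\left(A \right)} - 1435}{n + 4380} = \frac{- \frac{7}{12} - 1435}{1084 + 4380} = \frac{\left(-7\right) \frac{1}{12} - 1435}{5464} = \left(- \frac{7}{12} - 1435\right) \frac{1}{5464} = \left(- \frac{17227}{12}\right) \frac{1}{5464} = - \frac{17227}{65568}$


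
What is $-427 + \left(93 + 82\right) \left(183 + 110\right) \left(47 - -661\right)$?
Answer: $36302273$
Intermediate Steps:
$-427 + \left(93 + 82\right) \left(183 + 110\right) \left(47 - -661\right) = -427 + 175 \cdot 293 \left(47 + 661\right) = -427 + 51275 \cdot 708 = -427 + 36302700 = 36302273$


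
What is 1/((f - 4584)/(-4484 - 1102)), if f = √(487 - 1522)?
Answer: 58064/47651 + 38*I*√115/47651 ≈ 1.2185 + 0.0085519*I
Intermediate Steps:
f = 3*I*√115 (f = √(-1035) = 3*I*√115 ≈ 32.171*I)
1/((f - 4584)/(-4484 - 1102)) = 1/((3*I*√115 - 4584)/(-4484 - 1102)) = 1/((-4584 + 3*I*√115)/(-5586)) = 1/((-4584 + 3*I*√115)*(-1/5586)) = 1/(764/931 - I*√115/1862)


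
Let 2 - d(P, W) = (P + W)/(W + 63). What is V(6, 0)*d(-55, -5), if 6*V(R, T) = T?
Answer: 0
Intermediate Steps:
V(R, T) = T/6
d(P, W) = 2 - (P + W)/(63 + W) (d(P, W) = 2 - (P + W)/(W + 63) = 2 - (P + W)/(63 + W))
V(6, 0)*d(-55, -5) = ((1/6)*0)*((126 - 5 - 1*(-55))/(63 - 5)) = 0*((126 - 5 + 55)/58) = 0*((1/58)*176) = 0*(88/29) = 0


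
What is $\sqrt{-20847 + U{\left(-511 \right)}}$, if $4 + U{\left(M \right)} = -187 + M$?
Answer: $i \sqrt{21549} \approx 146.8 i$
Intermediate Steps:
$U{\left(M \right)} = -191 + M$ ($U{\left(M \right)} = -4 + \left(-187 + M\right) = -191 + M$)
$\sqrt{-20847 + U{\left(-511 \right)}} = \sqrt{-20847 - 702} = \sqrt{-21549} = i \sqrt{21549}$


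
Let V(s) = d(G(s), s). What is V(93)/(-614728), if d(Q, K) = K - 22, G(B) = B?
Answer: -71/614728 ≈ -0.00011550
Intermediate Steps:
d(Q, K) = -22 + K
V(s) = -22 + s
V(93)/(-614728) = (-22 + 93)/(-614728) = 71*(-1/614728) = -71/614728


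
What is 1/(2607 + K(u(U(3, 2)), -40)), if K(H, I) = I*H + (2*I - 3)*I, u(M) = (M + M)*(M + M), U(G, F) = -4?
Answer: 1/3367 ≈ 0.00029700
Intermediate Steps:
u(M) = 4*M² (u(M) = (2*M)*(2*M) = 4*M²)
K(H, I) = H*I + I*(-3 + 2*I) (K(H, I) = H*I + (-3 + 2*I)*I = H*I + I*(-3 + 2*I))
1/(2607 + K(u(U(3, 2)), -40)) = 1/(2607 - 40*(-3 + 4*(-4)² + 2*(-40))) = 1/(2607 - 40*(-3 + 4*16 - 80)) = 1/(2607 - 40*(-3 + 64 - 80)) = 1/(2607 - 40*(-19)) = 1/(2607 + 760) = 1/3367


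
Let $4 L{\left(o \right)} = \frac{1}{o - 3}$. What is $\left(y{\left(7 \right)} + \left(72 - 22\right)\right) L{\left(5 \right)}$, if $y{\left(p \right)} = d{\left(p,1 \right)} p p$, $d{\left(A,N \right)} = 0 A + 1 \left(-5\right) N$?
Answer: $- \frac{195}{8} \approx -24.375$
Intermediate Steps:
$d{\left(A,N \right)} = - 5 N$ ($d{\left(A,N \right)} = 0 - 5 N = - 5 N$)
$y{\left(p \right)} = - 5 p^{2}$ ($y{\left(p \right)} = \left(-5\right) 1 p p = - 5 p p = - 5 p^{2}$)
$L{\left(o \right)} = \frac{1}{4 \left(-3 + o\right)}$ ($L{\left(o \right)} = \frac{1}{4 \left(o - 3\right)} = \frac{1}{4 \left(-3 + o\right)}$)
$\left(y{\left(7 \right)} + \left(72 - 22\right)\right) L{\left(5 \right)} = \left(- 5 \cdot 7^{2} + \left(72 - 22\right)\right) \frac{1}{4 \left(-3 + 5\right)} = \left(\left(-5\right) 49 + 50\right) \frac{1}{4 \cdot 2} = \left(-245 + 50\right) \frac{1}{4} \cdot \frac{1}{2} = \left(-195\right) \frac{1}{8} = - \frac{195}{8}$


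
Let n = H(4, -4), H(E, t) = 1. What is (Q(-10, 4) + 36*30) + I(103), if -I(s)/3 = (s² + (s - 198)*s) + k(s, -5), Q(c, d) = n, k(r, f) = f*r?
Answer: 154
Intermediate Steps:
n = 1
Q(c, d) = 1
I(s) = -3*s² + 15*s - 3*s*(-198 + s) (I(s) = -3*((s² + (s - 198)*s) - 5*s) = -3*((s² + (-198 + s)*s) - 5*s) = -3*((s² + s*(-198 + s)) - 5*s) = -3*(s² - 5*s + s*(-198 + s)) = -3*s² + 15*s - 3*s*(-198 + s))
(Q(-10, 4) + 36*30) + I(103) = (1 + 36*30) + 3*103*(203 - 2*103) = (1 + 1080) + 3*103*(203 - 206) = 1081 + 3*103*(-3) = 1081 - 927 = 154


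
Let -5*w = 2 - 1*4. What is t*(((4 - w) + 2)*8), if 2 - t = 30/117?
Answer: 15232/195 ≈ 78.113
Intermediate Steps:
w = ⅖ (w = -(2 - 1*4)/5 = -(2 - 4)/5 = -⅕*(-2) = ⅖ ≈ 0.40000)
t = 68/39 (t = 2 - 30/117 = 2 - 1*10/39 = 2 - 10/39 = 68/39 ≈ 1.7436)
t*(((4 - w) + 2)*8) = 68*(((4 - 1*⅖) + 2)*8)/39 = 68*(((4 - ⅖) + 2)*8)/39 = 68*((18/5 + 2)*8)/39 = 68*((28/5)*8)/39 = (68/39)*(224/5) = 15232/195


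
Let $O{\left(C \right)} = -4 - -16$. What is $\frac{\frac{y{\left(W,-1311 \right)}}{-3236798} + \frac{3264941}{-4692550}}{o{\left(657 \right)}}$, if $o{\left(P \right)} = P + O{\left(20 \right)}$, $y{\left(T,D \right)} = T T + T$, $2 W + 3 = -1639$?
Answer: $- \frac{2287845501653}{1693555264721350} \approx -0.0013509$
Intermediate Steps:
$W = -821$ ($W = - \frac{3}{2} + \frac{1}{2} \left(-1639\right) = - \frac{3}{2} - \frac{1639}{2} = -821$)
$O{\left(C \right)} = 12$ ($O{\left(C \right)} = -4 + 16 = 12$)
$y{\left(T,D \right)} = T + T^{2}$ ($y{\left(T,D \right)} = T^{2} + T = T + T^{2}$)
$o{\left(P \right)} = 12 + P$ ($o{\left(P \right)} = P + 12 = 12 + P$)
$\frac{\frac{y{\left(W,-1311 \right)}}{-3236798} + \frac{3264941}{-4692550}}{o{\left(657 \right)}} = \frac{\frac{\left(-821\right) \left(1 - 821\right)}{-3236798} + \frac{3264941}{-4692550}}{12 + 657} = \frac{\left(-821\right) \left(-820\right) \left(- \frac{1}{3236798}\right) + 3264941 \left(- \frac{1}{4692550}\right)}{669} = \left(673220 \left(- \frac{1}{3236798}\right) - \frac{3264941}{4692550}\right) \frac{1}{669} = \left(- \frac{336610}{1618399} - \frac{3264941}{4692550}\right) \frac{1}{669} = \left(- \frac{6863536504959}{7594418227450}\right) \frac{1}{669} = - \frac{2287845501653}{1693555264721350}$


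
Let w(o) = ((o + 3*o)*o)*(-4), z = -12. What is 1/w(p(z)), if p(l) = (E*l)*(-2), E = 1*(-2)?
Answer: -1/36864 ≈ -2.7127e-5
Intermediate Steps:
E = -2
p(l) = 4*l (p(l) = -2*l*(-2) = 4*l)
w(o) = -16*o**2 (w(o) = ((4*o)*o)*(-4) = (4*o**2)*(-4) = -16*o**2)
1/w(p(z)) = 1/(-16*(4*(-12))**2) = 1/(-16*(-48)**2) = 1/(-16*2304) = 1/(-36864) = -1/36864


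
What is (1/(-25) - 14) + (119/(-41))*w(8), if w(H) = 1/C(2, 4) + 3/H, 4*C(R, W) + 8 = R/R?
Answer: -110453/8200 ≈ -13.470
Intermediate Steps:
C(R, W) = -7/4 (C(R, W) = -2 + (R/R)/4 = -2 + (¼)*1 = -2 + ¼ = -7/4)
w(H) = -4/7 + 3/H (w(H) = 1/(-7/4) + 3/H = 1*(-4/7) + 3/H = -4/7 + 3/H)
(1/(-25) - 14) + (119/(-41))*w(8) = (1/(-25) - 14) + (119/(-41))*(-4/7 + 3/8) = (-1/25 - 14) + (119*(-1/41))*(-4/7 + 3*(⅛)) = -351/25 - 119*(-4/7 + 3/8)/41 = -351/25 - 119/41*(-11/56) = -351/25 + 187/328 = -110453/8200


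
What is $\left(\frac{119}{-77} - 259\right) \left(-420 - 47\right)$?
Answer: $\frac{1338422}{11} \approx 1.2167 \cdot 10^{5}$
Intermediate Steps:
$\left(\frac{119}{-77} - 259\right) \left(-420 - 47\right) = \left(119 \left(- \frac{1}{77}\right) - 259\right) \left(-467\right) = \left(- \frac{17}{11} - 259\right) \left(-467\right) = \left(- \frac{2866}{11}\right) \left(-467\right) = \frac{1338422}{11}$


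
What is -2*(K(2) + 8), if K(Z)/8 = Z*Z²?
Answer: -144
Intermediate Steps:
K(Z) = 8*Z³ (K(Z) = 8*(Z*Z²) = 8*Z³)
-2*(K(2) + 8) = -2*(8*2³ + 8) = -2*(8*8 + 8) = -2*(64 + 8) = -2*72 = -144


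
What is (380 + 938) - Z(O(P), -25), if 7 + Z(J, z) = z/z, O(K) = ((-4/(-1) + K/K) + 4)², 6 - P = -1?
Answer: 1324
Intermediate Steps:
P = 7 (P = 6 - 1*(-1) = 6 + 1 = 7)
O(K) = 81 (O(K) = ((-4*(-1) + 1) + 4)² = ((4 + 1) + 4)² = (5 + 4)² = 9² = 81)
Z(J, z) = -6 (Z(J, z) = -7 + z/z = -7 + 1 = -6)
(380 + 938) - Z(O(P), -25) = (380 + 938) - 1*(-6) = 1318 + 6 = 1324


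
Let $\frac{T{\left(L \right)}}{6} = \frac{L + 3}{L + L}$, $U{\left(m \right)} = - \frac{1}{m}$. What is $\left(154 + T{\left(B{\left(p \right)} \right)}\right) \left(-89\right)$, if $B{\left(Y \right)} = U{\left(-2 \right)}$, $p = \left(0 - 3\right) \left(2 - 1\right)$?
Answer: $-15575$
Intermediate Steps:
$p = -3$ ($p = \left(-3\right) 1 = -3$)
$B{\left(Y \right)} = \frac{1}{2}$ ($B{\left(Y \right)} = - \frac{1}{-2} = \left(-1\right) \left(- \frac{1}{2}\right) = \frac{1}{2}$)
$T{\left(L \right)} = \frac{3 \left(3 + L\right)}{L}$ ($T{\left(L \right)} = 6 \frac{L + 3}{L + L} = 6 \frac{3 + L}{2 L} = \frac{3 \left(3 + L\right)}{L}$)
$\left(154 + T{\left(B{\left(p \right)} \right)}\right) \left(-89\right) = \left(154 + \left(3 + 9 \frac{1}{\frac{1}{2}}\right)\right) \left(-89\right) = \left(154 + \left(3 + 9 \cdot 2\right)\right) \left(-89\right) = \left(154 + \left(3 + 18\right)\right) \left(-89\right) = \left(154 + 21\right) \left(-89\right) = 175 \left(-89\right) = -15575$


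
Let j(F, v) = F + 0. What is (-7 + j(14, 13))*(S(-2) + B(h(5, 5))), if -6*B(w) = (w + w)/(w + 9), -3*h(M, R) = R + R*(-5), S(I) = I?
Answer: -2114/141 ≈ -14.993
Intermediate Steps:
j(F, v) = F
h(M, R) = 4*R/3 (h(M, R) = -(R + R*(-5))/3 = -(R - 5*R)/3 = -(-4)*R/3 = 4*R/3)
B(w) = -w/(3*(9 + w)) (B(w) = -(w + w)/(6*(w + 9)) = -2*w/(6*(9 + w)) = -w/(3*(9 + w)))
(-7 + j(14, 13))*(S(-2) + B(h(5, 5))) = (-7 + 14)*(-2 - (4/3)*5/(27 + 3*((4/3)*5))) = 7*(-2 - 1*20/3/(27 + 3*(20/3))) = 7*(-2 - 1*20/3/(27 + 20)) = 7*(-2 - 1*20/3/47) = 7*(-2 - 1*20/3*1/47) = 7*(-2 - 20/141) = 7*(-302/141) = -2114/141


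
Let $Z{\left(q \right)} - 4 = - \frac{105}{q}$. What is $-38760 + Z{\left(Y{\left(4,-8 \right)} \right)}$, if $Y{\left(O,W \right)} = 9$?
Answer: $- \frac{116303}{3} \approx -38768.0$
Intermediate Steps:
$Z{\left(q \right)} = 4 - \frac{105}{q}$
$-38760 + Z{\left(Y{\left(4,-8 \right)} \right)} = -38760 + \left(4 - \frac{105}{9}\right) = -38760 + \left(4 - \frac{35}{3}\right) = -38760 - \frac{23}{3} = - \frac{116303}{3}$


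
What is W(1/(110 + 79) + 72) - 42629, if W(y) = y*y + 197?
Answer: -1330508591/35721 ≈ -37247.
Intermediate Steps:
W(y) = 197 + y² (W(y) = y² + 197 = 197 + y²)
W(1/(110 + 79) + 72) - 42629 = (197 + (1/(110 + 79) + 72)²) - 42629 = (197 + (1/189 + 72)²) - 42629 = (197 + (13609/189)²) - 42629 = (197 + 185204881/35721) - 42629 = 192241918/35721 - 42629 = -1330508591/35721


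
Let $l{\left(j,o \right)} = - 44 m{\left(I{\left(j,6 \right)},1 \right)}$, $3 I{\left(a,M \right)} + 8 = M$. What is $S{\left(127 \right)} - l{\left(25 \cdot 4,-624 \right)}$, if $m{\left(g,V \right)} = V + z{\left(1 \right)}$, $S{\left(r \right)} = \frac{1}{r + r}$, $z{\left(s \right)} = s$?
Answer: $\frac{22353}{254} \approx 88.004$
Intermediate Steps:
$I{\left(a,M \right)} = - \frac{8}{3} + \frac{M}{3}$
$S{\left(r \right)} = \frac{1}{2 r}$
$m{\left(g,V \right)} = 1 + V$ ($m{\left(g,V \right)} = V + 1 = 1 + V$)
$l{\left(j,o \right)} = -88$ ($l{\left(j,o \right)} = - 44 \left(1 + 1\right) = \left(-44\right) 2 = -88$)
$S{\left(127 \right)} - l{\left(25 \cdot 4,-624 \right)} = \frac{1}{2 \cdot 127} - -88 = \frac{1}{2} \cdot \frac{1}{127} + 88 = \frac{1}{254} + 88 = \frac{22353}{254}$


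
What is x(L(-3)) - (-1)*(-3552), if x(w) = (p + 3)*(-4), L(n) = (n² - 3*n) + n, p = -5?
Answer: -3544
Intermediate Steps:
L(n) = n² - 2*n
x(w) = 8 (x(w) = (-5 + 3)*(-4) = -2*(-4) = 8)
x(L(-3)) - (-1)*(-3552) = 8 - (-1)*(-3552) = 8 - 1*3552 = 8 - 3552 = -3544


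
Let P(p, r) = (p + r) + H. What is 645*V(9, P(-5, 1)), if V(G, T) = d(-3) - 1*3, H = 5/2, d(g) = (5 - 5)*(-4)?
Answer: -1935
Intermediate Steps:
d(g) = 0 (d(g) = 0*(-4) = 0)
H = 5/2 (H = 5*(½) = 5/2 ≈ 2.5000)
P(p, r) = 5/2 + p + r (P(p, r) = (p + r) + 5/2 = 5/2 + p + r)
V(G, T) = -3 (V(G, T) = 0 - 1*3 = 0 - 3 = -3)
645*V(9, P(-5, 1)) = 645*(-3) = -1935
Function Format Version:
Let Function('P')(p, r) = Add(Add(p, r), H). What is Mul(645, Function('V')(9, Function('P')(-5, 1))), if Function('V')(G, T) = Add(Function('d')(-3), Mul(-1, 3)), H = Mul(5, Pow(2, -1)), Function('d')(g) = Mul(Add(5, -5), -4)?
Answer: -1935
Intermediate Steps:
Function('d')(g) = 0 (Function('d')(g) = Mul(0, -4) = 0)
H = Rational(5, 2) (H = Mul(5, Rational(1, 2)) = Rational(5, 2) ≈ 2.5000)
Function('P')(p, r) = Add(Rational(5, 2), p, r) (Function('P')(p, r) = Add(Add(p, r), Rational(5, 2)) = Add(Rational(5, 2), p, r))
Function('V')(G, T) = -3 (Function('V')(G, T) = Add(0, Mul(-1, 3)) = Add(0, -3) = -3)
Mul(645, Function('V')(9, Function('P')(-5, 1))) = Mul(645, -3) = -1935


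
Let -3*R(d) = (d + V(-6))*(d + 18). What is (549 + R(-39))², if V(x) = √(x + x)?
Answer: 75588 + 7728*I*√3 ≈ 75588.0 + 13385.0*I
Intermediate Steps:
V(x) = √2*√x (V(x) = √(2*x) = √2*√x)
R(d) = -(18 + d)*(d + 2*I*√3)/3 (R(d) = -(d + √2*√(-6))*(d + 18)/3 = -(d + √2*(I*√6))*(18 + d)/3 = -(d + 2*I*√3)*(18 + d)/3 = -(18 + d)*(d + 2*I*√3)/3)
(549 + R(-39))² = (549 + (-6*(-39) - ⅓*(-39)² - 12*I*√3 - ⅔*I*(-39)*√3))² = (549 + (234 - ⅓*1521 - 12*I*√3 + 26*I*√3))² = (549 + (234 - 507 - 12*I*√3 + 26*I*√3))² = (549 + (-273 + 14*I*√3))² = (276 + 14*I*√3)²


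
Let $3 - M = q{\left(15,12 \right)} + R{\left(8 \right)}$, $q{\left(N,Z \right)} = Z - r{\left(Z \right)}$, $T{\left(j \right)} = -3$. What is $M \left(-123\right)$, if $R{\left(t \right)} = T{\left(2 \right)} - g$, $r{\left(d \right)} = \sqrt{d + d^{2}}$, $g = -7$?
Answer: $1599 - 246 \sqrt{39} \approx 62.73$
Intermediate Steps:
$q{\left(N,Z \right)} = Z - \sqrt{Z \left(1 + Z\right)}$
$R{\left(t \right)} = 4$ ($R{\left(t \right)} = -3 - -7 = -3 + 7 = 4$)
$M = -13 + 2 \sqrt{39}$ ($M = 3 - \left(\left(12 - \sqrt{12 \left(1 + 12\right)}\right) + 4\right) = 3 - \left(\left(12 - \sqrt{12 \cdot 13}\right) + 4\right) = 3 - \left(\left(12 - \sqrt{156}\right) + 4\right) = 3 - \left(\left(12 - 2 \sqrt{39}\right) + 4\right) = 3 - \left(16 - 2 \sqrt{39}\right) = -13 + 2 \sqrt{39} \approx -0.51$)
$M \left(-123\right) = \left(-13 + 2 \sqrt{39}\right) \left(-123\right) = 1599 - 246 \sqrt{39}$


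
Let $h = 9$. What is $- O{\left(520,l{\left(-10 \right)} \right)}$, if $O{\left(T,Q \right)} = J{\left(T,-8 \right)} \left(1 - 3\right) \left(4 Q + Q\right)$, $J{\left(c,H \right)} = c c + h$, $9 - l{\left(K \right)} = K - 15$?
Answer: $91939060$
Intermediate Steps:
$l{\left(K \right)} = 24 - K$ ($l{\left(K \right)} = 9 - \left(K - 15\right) = 9 - \left(-15 + K\right) = 24 - K$)
$J{\left(c,H \right)} = 9 + c^{2}$ ($J{\left(c,H \right)} = c c + 9 = c^{2} + 9 = 9 + c^{2}$)
$O{\left(T,Q \right)} = - 10 Q \left(9 + T^{2}\right)$ ($O{\left(T,Q \right)} = \left(9 + T^{2}\right) \left(1 - 3\right) \left(4 Q + Q\right) = \left(9 + T^{2}\right) \left(- 2 \cdot 5 Q\right) = \left(9 + T^{2}\right) \left(- 10 Q\right) = - 10 Q \left(9 + T^{2}\right)$)
$- O{\left(520,l{\left(-10 \right)} \right)} = - \left(-10\right) \left(24 - -10\right) \left(9 + 520^{2}\right) = - \left(-10\right) \left(24 + 10\right) \left(9 + 270400\right) = - \left(-10\right) 34 \cdot 270409 = \left(-1\right) \left(-91939060\right) = 91939060$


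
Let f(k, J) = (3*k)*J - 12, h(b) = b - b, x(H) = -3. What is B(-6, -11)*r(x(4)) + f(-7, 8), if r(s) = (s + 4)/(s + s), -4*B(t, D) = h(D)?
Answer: -180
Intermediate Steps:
h(b) = 0
f(k, J) = -12 + 3*J*k (f(k, J) = 3*J*k - 12 = -12 + 3*J*k)
B(t, D) = 0 (B(t, D) = -¼*0 = 0)
r(s) = (4 + s)/(2*s) (r(s) = (4 + s)/((2*s)) = (4 + s)*(1/(2*s)) = (4 + s)/(2*s))
B(-6, -11)*r(x(4)) + f(-7, 8) = 0*((½)*(4 - 3)/(-3)) + (-12 + 3*8*(-7)) = 0*((½)*(-⅓)*1) + (-12 - 168) = 0*(-⅙) - 180 = 0 - 180 = -180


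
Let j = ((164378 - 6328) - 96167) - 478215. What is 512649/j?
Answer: -512649/416332 ≈ -1.2313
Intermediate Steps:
j = -416332 (j = (158050 - 96167) - 478215 = 61883 - 478215 = -416332)
512649/j = 512649/(-416332) = 512649*(-1/416332) = -512649/416332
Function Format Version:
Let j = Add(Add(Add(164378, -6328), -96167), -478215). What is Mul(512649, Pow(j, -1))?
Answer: Rational(-512649, 416332) ≈ -1.2313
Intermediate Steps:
j = -416332 (j = Add(Add(158050, -96167), -478215) = Add(61883, -478215) = -416332)
Mul(512649, Pow(j, -1)) = Mul(512649, Pow(-416332, -1)) = Mul(512649, Rational(-1, 416332)) = Rational(-512649, 416332)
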